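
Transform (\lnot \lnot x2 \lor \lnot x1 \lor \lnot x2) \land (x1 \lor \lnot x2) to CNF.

x1 \lor \lnot x2

(\lnot \lnot x2 \lor \lnot x1 \lor \lnot x2) \land (x1 \lor \lnot x2)
≡ (x2 \lor \lnot x1 \lor \lnot x2) \land (x1 \lor \lnot x2)
≡ x1 \lor \lnot x2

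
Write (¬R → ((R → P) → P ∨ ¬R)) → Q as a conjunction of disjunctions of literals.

(¬R ∨ Q) ∧ (¬P ∨ Q) ∧ (R ∨ Q)

(¬R → ((R → P) → P ∨ ¬R)) → Q
= ¬(¬R → ((R → P) → P ∨ ¬R)) ∨ Q   [eliminate →]
= ¬(¬¬R ∨ ((R → P) → P ∨ ¬R)) ∨ Q   [eliminate →]
= ¬(¬¬R ∨ ¬(R → P) ∨ P ∨ ¬R) ∨ Q   [eliminate →]
= ¬(¬¬R ∨ ¬(¬R ∨ P) ∨ P ∨ ¬R) ∨ Q   [eliminate →]
= ¬¬¬R ∧ ¬¬(¬R ∨ P) ∧ ¬P ∧ ¬¬R ∨ Q   [De Morgan]
= ¬R ∧ ¬¬(¬R ∨ P) ∧ ¬P ∧ ¬¬R ∨ Q   [double negation]
= ¬R ∧ (¬R ∨ P) ∧ ¬P ∧ ¬¬R ∨ Q   [double negation]
= ¬R ∧ (¬R ∨ P) ∧ ¬P ∧ R ∨ Q   [double negation]
= (¬R ∨ Q) ∧ (¬R ∨ P ∨ Q) ∧ (¬P ∨ Q) ∧ (R ∨ Q)   [distribute ∨ over ∧]
= (¬R ∨ Q) ∧ (¬P ∨ Q) ∧ (R ∨ Q)   [simplify]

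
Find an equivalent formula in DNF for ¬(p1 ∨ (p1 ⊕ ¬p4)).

¬p1 ∧ p4

¬(p1 ∨ (p1 ⊕ ¬p4))
≡ ¬(p1 ∨ (p1 ∧ ¬¬p4) ∨ (¬p1 ∧ ¬p4))   [expand ⊕]
≡ ¬p1 ∧ ¬(p1 ∧ ¬¬p4) ∧ ¬(¬p1 ∧ ¬p4)   [De Morgan]
≡ ¬p1 ∧ (¬p1 ∨ ¬¬¬p4) ∧ ¬(¬p1 ∧ ¬p4)   [De Morgan]
≡ ¬p1 ∧ (¬p1 ∨ ¬p4) ∧ ¬(¬p1 ∧ ¬p4)   [double negation]
≡ ¬p1 ∧ (¬p1 ∨ ¬p4) ∧ (¬¬p1 ∨ ¬¬p4)   [De Morgan]
≡ ¬p1 ∧ (¬p1 ∨ ¬p4) ∧ (p1 ∨ ¬¬p4)   [double negation]
≡ ¬p1 ∧ (¬p1 ∨ ¬p4) ∧ (p1 ∨ p4)   [double negation]
≡ (¬p1 ∧ ¬p1 ∧ p1) ∨ (¬p1 ∧ ¬p1 ∧ p4) ∨ (¬p1 ∧ ¬p4 ∧ p1) ∨ (¬p1 ∧ ¬p4 ∧ p4)   [distribute ∧ over ∨]
≡ ¬p1 ∧ p4   [simplify]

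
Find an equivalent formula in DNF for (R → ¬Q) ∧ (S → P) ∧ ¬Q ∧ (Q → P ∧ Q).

¬Q ∧ ¬S ∨ ¬Q ∧ P

(R → ¬Q) ∧ (S → P) ∧ ¬Q ∧ (Q → P ∧ Q)
≡ (¬R ∨ ¬Q) ∧ (S → P) ∧ ¬Q ∧ (Q → P ∧ Q)   [eliminate →]
≡ (¬R ∨ ¬Q) ∧ (¬S ∨ P) ∧ ¬Q ∧ (Q → P ∧ Q)   [eliminate →]
≡ (¬R ∨ ¬Q) ∧ (¬S ∨ P) ∧ ¬Q ∧ (¬Q ∨ P ∧ Q)   [eliminate →]
≡ ¬R ∧ ¬S ∧ ¬Q ∧ ¬Q ∨ ¬R ∧ ¬S ∧ ¬Q ∧ P ∧ Q ∨ ¬R ∧ P ∧ ¬Q ∧ ¬Q ∨ ¬R ∧ P ∧ ¬Q ∧ P ∧ Q ∨ ¬Q ∧ ¬S ∧ ¬Q ∧ ¬Q ∨ ¬Q ∧ ¬S ∧ ¬Q ∧ P ∧ Q ∨ ¬Q ∧ P ∧ ¬Q ∧ ¬Q ∨ ¬Q ∧ P ∧ ¬Q ∧ P ∧ Q   [distribute ∧ over ∨]
≡ ¬Q ∧ ¬S ∨ ¬Q ∧ P   [simplify]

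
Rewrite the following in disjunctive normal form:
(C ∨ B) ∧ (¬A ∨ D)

(C ∧ ¬A) ∨ (C ∧ D) ∨ (B ∧ ¬A) ∨ (B ∧ D)

(C ∨ B) ∧ (¬A ∨ D)
≡ (C ∧ ¬A) ∨ (C ∧ D) ∨ (B ∧ ¬A) ∨ (B ∧ D)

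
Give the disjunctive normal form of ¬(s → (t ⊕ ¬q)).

(s ∧ ¬t ∧ q) ∨ (s ∧ ¬q ∧ t)

¬(s → (t ⊕ ¬q))
= ¬(¬s ∨ (t ⊕ ¬q))   [eliminate →]
= ¬(¬s ∨ (t ∧ ¬¬q) ∨ (¬t ∧ ¬q))   [expand ⊕]
= ¬¬s ∧ ¬(t ∧ ¬¬q) ∧ ¬(¬t ∧ ¬q)   [De Morgan]
= s ∧ ¬(t ∧ ¬¬q) ∧ ¬(¬t ∧ ¬q)   [double negation]
= s ∧ (¬t ∨ ¬¬¬q) ∧ ¬(¬t ∧ ¬q)   [De Morgan]
= s ∧ (¬t ∨ ¬q) ∧ ¬(¬t ∧ ¬q)   [double negation]
= s ∧ (¬t ∨ ¬q) ∧ (¬¬t ∨ ¬¬q)   [De Morgan]
= s ∧ (¬t ∨ ¬q) ∧ (t ∨ ¬¬q)   [double negation]
= s ∧ (¬t ∨ ¬q) ∧ (t ∨ q)   [double negation]
= (s ∧ ¬t ∧ t) ∨ (s ∧ ¬t ∧ q) ∨ (s ∧ ¬q ∧ t) ∨ (s ∧ ¬q ∧ q)   [distribute ∧ over ∨]
= (s ∧ ¬t ∧ q) ∨ (s ∧ ¬q ∧ t)   [simplify]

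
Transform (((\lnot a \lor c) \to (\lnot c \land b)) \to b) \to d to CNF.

(a \lor b \lor d) \land (\lnot c \lor d) \land (\lnot b \lor d)

(((\lnot a \lor c) \to (\lnot c \land b)) \to b) \to d
≡ \lnot (((\lnot a \lor c) \to (\lnot c \land b)) \to b) \lor d   [eliminate \to]
≡ \lnot (\lnot ((\lnot a \lor c) \to (\lnot c \land b)) \lor b) \lor d   [eliminate \to]
≡ \lnot (\lnot (\lnot (\lnot a \lor c) \lor (\lnot c \land b)) \lor b) \lor d   [eliminate \to]
≡ (\lnot \lnot (\lnot (\lnot a \lor c) \lor (\lnot c \land b)) \land \lnot b) \lor d   [De Morgan]
≡ ((\lnot (\lnot a \lor c) \lor (\lnot c \land b)) \land \lnot b) \lor d   [double negation]
≡ (((\lnot \lnot a \land \lnot c) \lor (\lnot c \land b)) \land \lnot b) \lor d   [De Morgan]
≡ (((a \land \lnot c) \lor (\lnot c \land b)) \land \lnot b) \lor d   [double negation]
≡ (a \lor \lnot c \lor d) \land (a \lor b \lor d) \land (\lnot c \lor \lnot c \lor d) \land (\lnot c \lor b \lor d) \land (\lnot b \lor d)   [distribute \lor over \land]
≡ (a \lor b \lor d) \land (\lnot c \lor d) \land (\lnot b \lor d)   [simplify]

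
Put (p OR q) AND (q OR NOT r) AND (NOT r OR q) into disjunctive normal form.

(p OR q) AND (q OR NOT r) AND (NOT r OR q)
= (p AND q AND NOT r) OR (p AND q AND q) OR (p AND NOT r AND NOT r) OR (p AND NOT r AND q) OR (q AND q AND NOT r) OR (q AND q AND q) OR (q AND NOT r AND NOT r) OR (q AND NOT r AND q)   [distribute AND over OR]
= (p AND NOT r) OR q   [simplify]

(p AND NOT r) OR q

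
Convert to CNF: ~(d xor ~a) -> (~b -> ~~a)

~d | a | b

~(d xor ~a) -> (~b -> ~~a)
= ~~(d xor ~a) | (~b -> ~~a)   — eliminate ->
= ~~((d | ~a) & ~(d & ~a)) | (~b -> ~~a)   — expand xor
= ~~((d | ~a) & ~(d & ~a)) | ~~b | ~~a   — eliminate ->
= ((d | ~a) & ~(d & ~a)) | ~~b | ~~a   — double negation
= ((d | ~a) & (~d | ~~a)) | ~~b | ~~a   — De Morgan
= ((d | ~a) & (~d | a)) | ~~b | ~~a   — double negation
= ((d | ~a) & (~d | a)) | b | ~~a   — double negation
= ((d | ~a) & (~d | a)) | b | a   — double negation
= (d | ~a | b | a) & (~d | a | b | a)   — distribute | over &
= ~d | a | b   — simplify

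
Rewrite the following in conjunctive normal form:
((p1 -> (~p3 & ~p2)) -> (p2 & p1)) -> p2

((p1 -> (~p3 & ~p2)) -> (p2 & p1)) -> p2
= ~((p1 -> (~p3 & ~p2)) -> (p2 & p1)) | p2   [eliminate ->]
= ~(~(p1 -> (~p3 & ~p2)) | (p2 & p1)) | p2   [eliminate ->]
= ~(~(~p1 | (~p3 & ~p2)) | (p2 & p1)) | p2   [eliminate ->]
= (~~(~p1 | (~p3 & ~p2)) & ~(p2 & p1)) | p2   [De Morgan]
= ((~p1 | (~p3 & ~p2)) & ~(p2 & p1)) | p2   [double negation]
= ((~p1 | (~p3 & ~p2)) & (~p2 | ~p1)) | p2   [De Morgan]
= (~p1 | ~p3 | p2) & (~p1 | ~p2 | p2) & (~p2 | ~p1 | p2)   [distribute | over &]
= ~p1 | ~p3 | p2   [simplify]

~p1 | ~p3 | p2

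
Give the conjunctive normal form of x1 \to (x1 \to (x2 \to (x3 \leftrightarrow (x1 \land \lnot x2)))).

\lnot x1 \lor \lnot x2 \lor \lnot x3

x1 \to (x1 \to (x2 \to (x3 \leftrightarrow (x1 \land \lnot x2))))
⇔ \lnot x1 \lor (x1 \to (x2 \to (x3 \leftrightarrow (x1 \land \lnot x2))))   — eliminate \to
⇔ \lnot x1 \lor \lnot x1 \lor (x2 \to (x3 \leftrightarrow (x1 \land \lnot x2)))   — eliminate \to
⇔ \lnot x1 \lor \lnot x1 \lor \lnot x2 \lor (x3 \leftrightarrow (x1 \land \lnot x2))   — eliminate \to
⇔ \lnot x1 \lor \lnot x1 \lor \lnot x2 \lor ((x3 \to (x1 \land \lnot x2)) \land ((x1 \land \lnot x2) \to x3))   — eliminate \leftrightarrow
⇔ \lnot x1 \lor \lnot x1 \lor \lnot x2 \lor ((\lnot x3 \lor (x1 \land \lnot x2)) \land ((x1 \land \lnot x2) \to x3))   — eliminate \to
⇔ \lnot x1 \lor \lnot x1 \lor \lnot x2 \lor ((\lnot x3 \lor (x1 \land \lnot x2)) \land (\lnot (x1 \land \lnot x2) \lor x3))   — eliminate \to
⇔ \lnot x1 \lor \lnot x1 \lor \lnot x2 \lor ((\lnot x3 \lor (x1 \land \lnot x2)) \land (\lnot x1 \lor \lnot \lnot x2 \lor x3))   — De Morgan
⇔ \lnot x1 \lor \lnot x1 \lor \lnot x2 \lor ((\lnot x3 \lor (x1 \land \lnot x2)) \land (\lnot x1 \lor x2 \lor x3))   — double negation
⇔ (\lnot x1 \lor \lnot x1 \lor \lnot x2 \lor \lnot x3 \lor x1) \land (\lnot x1 \lor \lnot x1 \lor \lnot x2 \lor \lnot x3 \lor \lnot x2) \land (\lnot x1 \lor \lnot x1 \lor \lnot x2 \lor \lnot x1 \lor x2 \lor x3)   — distribute \lor over \land
⇔ \lnot x1 \lor \lnot x2 \lor \lnot x3   — simplify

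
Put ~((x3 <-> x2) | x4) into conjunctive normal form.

(x3 | x2) & (~x2 | ~x3) & ~x4

~((x3 <-> x2) | x4)
≡ ~(((x3 -> x2) & (x2 -> x3)) | x4)   (eliminate <->)
≡ ~(((~x3 | x2) & (x2 -> x3)) | x4)   (eliminate ->)
≡ ~(((~x3 | x2) & (~x2 | x3)) | x4)   (eliminate ->)
≡ ~((~x3 | x2) & (~x2 | x3)) & ~x4   (De Morgan)
≡ (~(~x3 | x2) | ~(~x2 | x3)) & ~x4   (De Morgan)
≡ ((~~x3 & ~x2) | ~(~x2 | x3)) & ~x4   (De Morgan)
≡ ((x3 & ~x2) | ~(~x2 | x3)) & ~x4   (double negation)
≡ ((x3 & ~x2) | (~~x2 & ~x3)) & ~x4   (De Morgan)
≡ ((x3 & ~x2) | (x2 & ~x3)) & ~x4   (double negation)
≡ (x3 | x2) & (x3 | ~x3) & (~x2 | x2) & (~x2 | ~x3) & ~x4   (distribute | over &)
≡ (x3 | x2) & (~x2 | ~x3) & ~x4   (simplify)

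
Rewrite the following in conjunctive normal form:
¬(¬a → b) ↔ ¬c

(a ∨ b ∨ ¬c) ∧ (c ∨ ¬a) ∧ (c ∨ ¬b)

¬(¬a → b) ↔ ¬c
⇔ (¬(¬a → b) → ¬c) ∧ (¬c → ¬(¬a → b))
⇔ (¬¬(¬a → b) ∨ ¬c) ∧ (¬c → ¬(¬a → b))
⇔ (¬¬(¬¬a ∨ b) ∨ ¬c) ∧ (¬c → ¬(¬a → b))
⇔ (¬¬(¬¬a ∨ b) ∨ ¬c) ∧ (¬¬c ∨ ¬(¬a → b))
⇔ (¬¬(¬¬a ∨ b) ∨ ¬c) ∧ (¬¬c ∨ ¬(¬¬a ∨ b))
⇔ (¬¬a ∨ b ∨ ¬c) ∧ (¬¬c ∨ ¬(¬¬a ∨ b))
⇔ (a ∨ b ∨ ¬c) ∧ (¬¬c ∨ ¬(¬¬a ∨ b))
⇔ (a ∨ b ∨ ¬c) ∧ (c ∨ ¬(¬¬a ∨ b))
⇔ (a ∨ b ∨ ¬c) ∧ (c ∨ (¬¬¬a ∧ ¬b))
⇔ (a ∨ b ∨ ¬c) ∧ (c ∨ (¬a ∧ ¬b))
⇔ (a ∨ b ∨ ¬c) ∧ (c ∨ ¬a) ∧ (c ∨ ¬b)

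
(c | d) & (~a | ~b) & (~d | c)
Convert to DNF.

(c & ~a) | (c & ~b)

(c | d) & (~a | ~b) & (~d | c)
⇔ (c & ~a & ~d) | (c & ~a & c) | (c & ~b & ~d) | (c & ~b & c) | (d & ~a & ~d) | (d & ~a & c) | (d & ~b & ~d) | (d & ~b & c)   [distribute & over |]
⇔ (c & ~a) | (c & ~b)   [simplify]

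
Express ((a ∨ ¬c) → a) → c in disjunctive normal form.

(¬c ∧ ¬a) ∨ c

((a ∨ ¬c) → a) → c
⇔ ¬((a ∨ ¬c) → a) ∨ c
⇔ ¬(¬(a ∨ ¬c) ∨ a) ∨ c
⇔ (¬¬(a ∨ ¬c) ∧ ¬a) ∨ c
⇔ ((a ∨ ¬c) ∧ ¬a) ∨ c
⇔ (a ∧ ¬a) ∨ (¬c ∧ ¬a) ∨ c
⇔ (¬c ∧ ¬a) ∨ c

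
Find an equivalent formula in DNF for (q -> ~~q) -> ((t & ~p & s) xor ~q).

(t & ~p & s & q) | (~t & ~q) | (p & ~q) | (~s & ~q)

(q -> ~~q) -> ((t & ~p & s) xor ~q)
≡ ~(q -> ~~q) | ((t & ~p & s) xor ~q)   [eliminate ->]
≡ ~(~q | ~~q) | ((t & ~p & s) xor ~q)   [eliminate ->]
≡ ~(~q | ~~q) | (t & ~p & s & ~~q) | (~(t & ~p & s) & ~q)   [expand xor]
≡ (~~q & ~~~q) | (t & ~p & s & ~~q) | (~(t & ~p & s) & ~q)   [De Morgan]
≡ (q & ~~~q) | (t & ~p & s & ~~q) | (~(t & ~p & s) & ~q)   [double negation]
≡ (q & ~q) | (t & ~p & s & ~~q) | (~(t & ~p & s) & ~q)   [double negation]
≡ (q & ~q) | (t & ~p & s & q) | (~(t & ~p & s) & ~q)   [double negation]
≡ (q & ~q) | (t & ~p & s & q) | ((~t | ~~p | ~s) & ~q)   [De Morgan]
≡ (q & ~q) | (t & ~p & s & q) | ((~t | p | ~s) & ~q)   [double negation]
≡ (q & ~q) | (t & ~p & s & q) | (~t & ~q) | (p & ~q) | (~s & ~q)   [distribute & over |]
≡ (t & ~p & s & q) | (~t & ~q) | (p & ~q) | (~s & ~q)   [simplify]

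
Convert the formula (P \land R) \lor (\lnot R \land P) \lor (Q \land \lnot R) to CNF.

(P \lor \lnot R) \land (P \lor Q)

(P \land R) \lor (\lnot R \land P) \lor (Q \land \lnot R)
= (P \lor \lnot R \lor Q) \land (P \lor \lnot R \lor \lnot R) \land (P \lor P \lor Q) \land (P \lor P \lor \lnot R) \land (R \lor \lnot R \lor Q) \land (R \lor \lnot R \lor \lnot R) \land (R \lor P \lor Q) \land (R \lor P \lor \lnot R)   (distribute \lor over \land)
= (P \lor \lnot R) \land (P \lor Q)   (simplify)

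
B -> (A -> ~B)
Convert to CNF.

B -> (A -> ~B)
= ~B | (A -> ~B)   [eliminate ->]
= ~B | ~A | ~B   [eliminate ->]
= ~B | ~A   [simplify]

~B | ~A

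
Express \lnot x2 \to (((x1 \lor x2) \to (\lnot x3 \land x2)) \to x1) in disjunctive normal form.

\lnot x2 \to (((x1 \lor x2) \to (\lnot x3 \land x2)) \to x1)
⇔ \lnot \lnot x2 \lor (((x1 \lor x2) \to (\lnot x3 \land x2)) \to x1)
⇔ \lnot \lnot x2 \lor \lnot ((x1 \lor x2) \to (\lnot x3 \land x2)) \lor x1
⇔ \lnot \lnot x2 \lor \lnot (\lnot (x1 \lor x2) \lor (\lnot x3 \land x2)) \lor x1
⇔ x2 \lor \lnot (\lnot (x1 \lor x2) \lor (\lnot x3 \land x2)) \lor x1
⇔ x2 \lor (\lnot \lnot (x1 \lor x2) \land \lnot (\lnot x3 \land x2)) \lor x1
⇔ x2 \lor ((x1 \lor x2) \land \lnot (\lnot x3 \land x2)) \lor x1
⇔ x2 \lor ((x1 \lor x2) \land (\lnot \lnot x3 \lor \lnot x2)) \lor x1
⇔ x2 \lor ((x1 \lor x2) \land (x3 \lor \lnot x2)) \lor x1
⇔ x2 \lor (x1 \land x3) \lor (x1 \land \lnot x2) \lor (x2 \land x3) \lor (x2 \land \lnot x2) \lor x1
⇔ x2 \lor x1

x2 \lor x1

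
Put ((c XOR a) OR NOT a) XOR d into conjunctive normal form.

(NOT c OR NOT a OR d) AND (NOT a OR c OR NOT d) AND (a OR NOT d)

((c XOR a) OR NOT a) XOR d
≡ ((c XOR a) OR NOT a OR d) AND NOT (((c XOR a) OR NOT a) AND d)   — expand XOR
≡ (((c OR a) AND NOT (c AND a)) OR NOT a OR d) AND NOT (((c XOR a) OR NOT a) AND d)   — expand XOR
≡ (((c OR a) AND NOT (c AND a)) OR NOT a OR d) AND NOT ((((c OR a) AND NOT (c AND a)) OR NOT a) AND d)   — expand XOR
≡ (((c OR a) AND (NOT c OR NOT a)) OR NOT a OR d) AND NOT ((((c OR a) AND NOT (c AND a)) OR NOT a) AND d)   — De Morgan
≡ (((c OR a) AND (NOT c OR NOT a)) OR NOT a OR d) AND (NOT (((c OR a) AND NOT (c AND a)) OR NOT a) OR NOT d)   — De Morgan
≡ (((c OR a) AND (NOT c OR NOT a)) OR NOT a OR d) AND ((NOT ((c OR a) AND NOT (c AND a)) AND NOT NOT a) OR NOT d)   — De Morgan
≡ (((c OR a) AND (NOT c OR NOT a)) OR NOT a OR d) AND (((NOT (c OR a) OR NOT NOT (c AND a)) AND NOT NOT a) OR NOT d)   — De Morgan
≡ (((c OR a) AND (NOT c OR NOT a)) OR NOT a OR d) AND ((((NOT c AND NOT a) OR NOT NOT (c AND a)) AND NOT NOT a) OR NOT d)   — De Morgan
≡ (((c OR a) AND (NOT c OR NOT a)) OR NOT a OR d) AND ((((NOT c AND NOT a) OR (c AND a)) AND NOT NOT a) OR NOT d)   — double negation
≡ (((c OR a) AND (NOT c OR NOT a)) OR NOT a OR d) AND ((((NOT c AND NOT a) OR (c AND a)) AND a) OR NOT d)   — double negation
≡ (c OR a OR NOT a OR d) AND (NOT c OR NOT a OR NOT a OR d) AND (NOT c OR c OR NOT d) AND (NOT c OR a OR NOT d) AND (NOT a OR c OR NOT d) AND (NOT a OR a OR NOT d) AND (a OR NOT d)   — distribute OR over AND
≡ (NOT c OR NOT a OR d) AND (NOT a OR c OR NOT d) AND (a OR NOT d)   — simplify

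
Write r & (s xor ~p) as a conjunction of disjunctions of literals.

r & (s xor ~p)
⇔ r & (s | ~p) & ~(s & ~p)   [expand xor]
⇔ r & (s | ~p) & (~s | ~~p)   [De Morgan]
⇔ r & (s | ~p) & (~s | p)   [double negation]

r & (s | ~p) & (~s | p)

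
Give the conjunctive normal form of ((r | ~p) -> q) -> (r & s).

(r | ~p) & (~q | r) & (~q | s)

((r | ~p) -> q) -> (r & s)
≡ ~((r | ~p) -> q) | (r & s)   [eliminate ->]
≡ ~(~(r | ~p) | q) | (r & s)   [eliminate ->]
≡ (~~(r | ~p) & ~q) | (r & s)   [De Morgan]
≡ ((r | ~p) & ~q) | (r & s)   [double negation]
≡ (r | ~p | r) & (r | ~p | s) & (~q | r) & (~q | s)   [distribute | over &]
≡ (r | ~p) & (~q | r) & (~q | s)   [simplify]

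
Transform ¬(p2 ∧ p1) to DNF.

¬p2 ∨ ¬p1

¬(p2 ∧ p1)
≡ ¬p2 ∨ ¬p1   [De Morgan]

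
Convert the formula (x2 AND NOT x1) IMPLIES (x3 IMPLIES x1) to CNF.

(x2 AND NOT x1) IMPLIES (x3 IMPLIES x1)
≡ NOT (x2 AND NOT x1) OR (x3 IMPLIES x1)   [eliminate IMPLIES]
≡ NOT (x2 AND NOT x1) OR NOT x3 OR x1   [eliminate IMPLIES]
≡ NOT x2 OR NOT NOT x1 OR NOT x3 OR x1   [De Morgan]
≡ NOT x2 OR x1 OR NOT x3 OR x1   [double negation]
≡ NOT x2 OR x1 OR NOT x3   [simplify]

NOT x2 OR x1 OR NOT x3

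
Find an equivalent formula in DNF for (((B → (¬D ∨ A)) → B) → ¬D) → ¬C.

(B ∧ D) ∨ ¬C

(((B → (¬D ∨ A)) → B) → ¬D) → ¬C
≡ ¬(((B → (¬D ∨ A)) → B) → ¬D) ∨ ¬C
≡ ¬(¬((B → (¬D ∨ A)) → B) ∨ ¬D) ∨ ¬C
≡ ¬(¬(¬(B → (¬D ∨ A)) ∨ B) ∨ ¬D) ∨ ¬C
≡ ¬(¬(¬(¬B ∨ ¬D ∨ A) ∨ B) ∨ ¬D) ∨ ¬C
≡ (¬¬(¬(¬B ∨ ¬D ∨ A) ∨ B) ∧ ¬¬D) ∨ ¬C
≡ ((¬(¬B ∨ ¬D ∨ A) ∨ B) ∧ ¬¬D) ∨ ¬C
≡ (((¬¬B ∧ ¬¬D ∧ ¬A) ∨ B) ∧ ¬¬D) ∨ ¬C
≡ (((B ∧ ¬¬D ∧ ¬A) ∨ B) ∧ ¬¬D) ∨ ¬C
≡ (((B ∧ D ∧ ¬A) ∨ B) ∧ ¬¬D) ∨ ¬C
≡ (((B ∧ D ∧ ¬A) ∨ B) ∧ D) ∨ ¬C
≡ (B ∧ D ∧ ¬A ∧ D) ∨ (B ∧ D) ∨ ¬C
≡ (B ∧ D) ∨ ¬C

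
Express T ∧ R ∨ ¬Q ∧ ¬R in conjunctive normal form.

T ∧ R ∨ ¬Q ∧ ¬R
= (T ∨ ¬Q) ∧ (T ∨ ¬R) ∧ (R ∨ ¬Q) ∧ (R ∨ ¬R)   [distribute ∨ over ∧]
= (T ∨ ¬Q) ∧ (T ∨ ¬R) ∧ (R ∨ ¬Q)   [simplify]

(T ∨ ¬Q) ∧ (T ∨ ¬R) ∧ (R ∨ ¬Q)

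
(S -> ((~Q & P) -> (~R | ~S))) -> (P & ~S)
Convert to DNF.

(S -> ((~Q & P) -> (~R | ~S))) -> (P & ~S)
= ~(S -> ((~Q & P) -> (~R | ~S))) | (P & ~S)   (eliminate ->)
= ~(~S | ((~Q & P) -> (~R | ~S))) | (P & ~S)   (eliminate ->)
= ~(~S | ~(~Q & P) | ~R | ~S) | (P & ~S)   (eliminate ->)
= (~~S & ~~(~Q & P) & ~~R & ~~S) | (P & ~S)   (De Morgan)
= (S & ~~(~Q & P) & ~~R & ~~S) | (P & ~S)   (double negation)
= (S & ~Q & P & ~~R & ~~S) | (P & ~S)   (double negation)
= (S & ~Q & P & R & ~~S) | (P & ~S)   (double negation)
= (S & ~Q & P & R & S) | (P & ~S)   (double negation)
= (S & ~Q & P & R) | (P & ~S)   (simplify)

(S & ~Q & P & R) | (P & ~S)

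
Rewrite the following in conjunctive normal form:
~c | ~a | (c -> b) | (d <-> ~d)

~c | ~a | (c -> b) | (d <-> ~d)
= ~c | ~a | ~c | b | (d <-> ~d)   [eliminate ->]
= ~c | ~a | ~c | b | ((d -> ~d) & (~d -> d))   [eliminate <->]
= ~c | ~a | ~c | b | ((~d | ~d) & (~d -> d))   [eliminate ->]
= ~c | ~a | ~c | b | ((~d | ~d) & (~~d | d))   [eliminate ->]
= ~c | ~a | ~c | b | ((~d | ~d) & (d | d))   [double negation]
= (~c | ~a | ~c | b | ~d | ~d) & (~c | ~a | ~c | b | d | d)   [distribute | over &]
= (~c | ~a | b | ~d) & (~c | ~a | b | d)   [simplify]

(~c | ~a | b | ~d) & (~c | ~a | b | d)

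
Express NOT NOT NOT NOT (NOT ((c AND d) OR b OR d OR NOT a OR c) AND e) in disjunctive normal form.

NOT c AND NOT b AND NOT d AND a AND e

NOT NOT NOT NOT (NOT ((c AND d) OR b OR d OR NOT a OR c) AND e)
≡ NOT NOT (NOT ((c AND d) OR b OR d OR NOT a OR c) AND e)   — double negation
≡ NOT ((c AND d) OR b OR d OR NOT a OR c) AND e   — double negation
≡ NOT (c AND d) AND NOT b AND NOT d AND NOT NOT a AND NOT c AND e   — De Morgan
≡ (NOT c OR NOT d) AND NOT b AND NOT d AND NOT NOT a AND NOT c AND e   — De Morgan
≡ (NOT c OR NOT d) AND NOT b AND NOT d AND a AND NOT c AND e   — double negation
≡ (NOT c AND NOT b AND NOT d AND a AND NOT c AND e) OR (NOT d AND NOT b AND NOT d AND a AND NOT c AND e)   — distribute AND over OR
≡ NOT c AND NOT b AND NOT d AND a AND e   — simplify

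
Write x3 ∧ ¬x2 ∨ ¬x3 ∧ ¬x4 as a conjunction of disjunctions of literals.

x3 ∧ ¬x2 ∨ ¬x3 ∧ ¬x4
≡ (x3 ∨ ¬x3) ∧ (x3 ∨ ¬x4) ∧ (¬x2 ∨ ¬x3) ∧ (¬x2 ∨ ¬x4)   — distribute ∨ over ∧
≡ (x3 ∨ ¬x4) ∧ (¬x2 ∨ ¬x3) ∧ (¬x2 ∨ ¬x4)   — simplify

(x3 ∨ ¬x4) ∧ (¬x2 ∨ ¬x3) ∧ (¬x2 ∨ ¬x4)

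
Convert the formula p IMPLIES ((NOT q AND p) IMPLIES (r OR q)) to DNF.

NOT p OR q OR r

p IMPLIES ((NOT q AND p) IMPLIES (r OR q))
≡ NOT p OR ((NOT q AND p) IMPLIES (r OR q))   (eliminate IMPLIES)
≡ NOT p OR NOT (NOT q AND p) OR r OR q   (eliminate IMPLIES)
≡ NOT p OR NOT NOT q OR NOT p OR r OR q   (De Morgan)
≡ NOT p OR q OR NOT p OR r OR q   (double negation)
≡ NOT p OR q OR r   (simplify)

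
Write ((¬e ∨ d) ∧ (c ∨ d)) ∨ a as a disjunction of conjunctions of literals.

(¬e ∧ c) ∨ d ∨ a

((¬e ∨ d) ∧ (c ∨ d)) ∨ a
⇔ (¬e ∧ c) ∨ (¬e ∧ d) ∨ (d ∧ c) ∨ (d ∧ d) ∨ a   — distribute ∧ over ∨
⇔ (¬e ∧ c) ∨ d ∨ a   — simplify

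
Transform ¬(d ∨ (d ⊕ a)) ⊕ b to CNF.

¬(d ∨ (d ⊕ a)) ⊕ b
≡ (¬(d ∨ (d ⊕ a)) ∨ b) ∧ ¬(¬(d ∨ (d ⊕ a)) ∧ b)   (expand ⊕)
≡ (¬(d ∨ ((d ∨ a) ∧ ¬(d ∧ a))) ∨ b) ∧ ¬(¬(d ∨ (d ⊕ a)) ∧ b)   (expand ⊕)
≡ (¬(d ∨ ((d ∨ a) ∧ ¬(d ∧ a))) ∨ b) ∧ ¬(¬(d ∨ ((d ∨ a) ∧ ¬(d ∧ a))) ∧ b)   (expand ⊕)
≡ ((¬d ∧ ¬((d ∨ a) ∧ ¬(d ∧ a))) ∨ b) ∧ ¬(¬(d ∨ ((d ∨ a) ∧ ¬(d ∧ a))) ∧ b)   (De Morgan)
≡ ((¬d ∧ (¬(d ∨ a) ∨ ¬¬(d ∧ a))) ∨ b) ∧ ¬(¬(d ∨ ((d ∨ a) ∧ ¬(d ∧ a))) ∧ b)   (De Morgan)
≡ ((¬d ∧ ((¬d ∧ ¬a) ∨ ¬¬(d ∧ a))) ∨ b) ∧ ¬(¬(d ∨ ((d ∨ a) ∧ ¬(d ∧ a))) ∧ b)   (De Morgan)
≡ ((¬d ∧ ((¬d ∧ ¬a) ∨ (d ∧ a))) ∨ b) ∧ ¬(¬(d ∨ ((d ∨ a) ∧ ¬(d ∧ a))) ∧ b)   (double negation)
≡ ((¬d ∧ ((¬d ∧ ¬a) ∨ (d ∧ a))) ∨ b) ∧ (¬¬(d ∨ ((d ∨ a) ∧ ¬(d ∧ a))) ∨ ¬b)   (De Morgan)
≡ ((¬d ∧ ((¬d ∧ ¬a) ∨ (d ∧ a))) ∨ b) ∧ (d ∨ ((d ∨ a) ∧ ¬(d ∧ a)) ∨ ¬b)   (double negation)
≡ ((¬d ∧ ((¬d ∧ ¬a) ∨ (d ∧ a))) ∨ b) ∧ (d ∨ ((d ∨ a) ∧ (¬d ∨ ¬a)) ∨ ¬b)   (De Morgan)
≡ (¬d ∨ b) ∧ (¬d ∨ d ∨ b) ∧ (¬d ∨ a ∨ b) ∧ (¬a ∨ d ∨ b) ∧ (¬a ∨ a ∨ b) ∧ (d ∨ d ∨ a ∨ ¬b) ∧ (d ∨ ¬d ∨ ¬a ∨ ¬b)   (distribute ∨ over ∧)
≡ (¬d ∨ b) ∧ (¬a ∨ d ∨ b) ∧ (d ∨ a ∨ ¬b)   (simplify)

(¬d ∨ b) ∧ (¬a ∨ d ∨ b) ∧ (d ∨ a ∨ ¬b)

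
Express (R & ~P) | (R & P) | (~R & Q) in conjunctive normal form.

R | Q

(R & ~P) | (R & P) | (~R & Q)
≡ (R | R | ~R) & (R | R | Q) & (R | P | ~R) & (R | P | Q) & (~P | R | ~R) & (~P | R | Q) & (~P | P | ~R) & (~P | P | Q)   — distribute | over &
≡ R | Q   — simplify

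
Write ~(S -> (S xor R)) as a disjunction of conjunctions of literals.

S & R

~(S -> (S xor R))
≡ ~(~S | (S xor R))   — eliminate ->
≡ ~(~S | (S & ~R) | (~S & R))   — expand xor
≡ ~~S & ~(S & ~R) & ~(~S & R)   — De Morgan
≡ S & ~(S & ~R) & ~(~S & R)   — double negation
≡ S & (~S | ~~R) & ~(~S & R)   — De Morgan
≡ S & (~S | R) & ~(~S & R)   — double negation
≡ S & (~S | R) & (~~S | ~R)   — De Morgan
≡ S & (~S | R) & (S | ~R)   — double negation
≡ (S & ~S & S) | (S & ~S & ~R) | (S & R & S) | (S & R & ~R)   — distribute & over |
≡ S & R   — simplify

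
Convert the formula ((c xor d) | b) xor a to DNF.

((c xor d) | b) xor a
≡ (((c xor d) | b) & ~a) | (~((c xor d) | b) & a)
≡ (((c & ~d) | (~c & d) | b) & ~a) | (~((c xor d) | b) & a)
≡ (((c & ~d) | (~c & d) | b) & ~a) | (~((c & ~d) | (~c & d) | b) & a)
≡ (((c & ~d) | (~c & d) | b) & ~a) | (~(c & ~d) & ~(~c & d) & ~b & a)
≡ (((c & ~d) | (~c & d) | b) & ~a) | ((~c | ~~d) & ~(~c & d) & ~b & a)
≡ (((c & ~d) | (~c & d) | b) & ~a) | ((~c | d) & ~(~c & d) & ~b & a)
≡ (((c & ~d) | (~c & d) | b) & ~a) | ((~c | d) & (~~c | ~d) & ~b & a)
≡ (((c & ~d) | (~c & d) | b) & ~a) | ((~c | d) & (c | ~d) & ~b & a)
≡ (c & ~d & ~a) | (~c & d & ~a) | (b & ~a) | (~c & c & ~b & a) | (~c & ~d & ~b & a) | (d & c & ~b & a) | (d & ~d & ~b & a)
≡ (c & ~d & ~a) | (~c & d & ~a) | (b & ~a) | (~c & ~d & ~b & a) | (d & c & ~b & a)

(c & ~d & ~a) | (~c & d & ~a) | (b & ~a) | (~c & ~d & ~b & a) | (d & c & ~b & a)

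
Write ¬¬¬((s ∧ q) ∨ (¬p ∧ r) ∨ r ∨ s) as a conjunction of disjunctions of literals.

¬¬¬((s ∧ q) ∨ (¬p ∧ r) ∨ r ∨ s)
≡ ¬((s ∧ q) ∨ (¬p ∧ r) ∨ r ∨ s)   [double negation]
≡ ¬(s ∧ q) ∧ ¬(¬p ∧ r) ∧ ¬r ∧ ¬s   [De Morgan]
≡ (¬s ∨ ¬q) ∧ ¬(¬p ∧ r) ∧ ¬r ∧ ¬s   [De Morgan]
≡ (¬s ∨ ¬q) ∧ (¬¬p ∨ ¬r) ∧ ¬r ∧ ¬s   [De Morgan]
≡ (¬s ∨ ¬q) ∧ (p ∨ ¬r) ∧ ¬r ∧ ¬s   [double negation]
≡ ¬r ∧ ¬s   [simplify]

¬r ∧ ¬s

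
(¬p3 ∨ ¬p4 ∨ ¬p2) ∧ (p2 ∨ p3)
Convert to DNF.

(¬p3 ∨ ¬p4 ∨ ¬p2) ∧ (p2 ∨ p3)
⇔ (¬p3 ∧ p2) ∨ (¬p3 ∧ p3) ∨ (¬p4 ∧ p2) ∨ (¬p4 ∧ p3) ∨ (¬p2 ∧ p2) ∨ (¬p2 ∧ p3)   (distribute ∧ over ∨)
⇔ (¬p3 ∧ p2) ∨ (¬p4 ∧ p2) ∨ (¬p4 ∧ p3) ∨ (¬p2 ∧ p3)   (simplify)

(¬p3 ∧ p2) ∨ (¬p4 ∧ p2) ∨ (¬p4 ∧ p3) ∨ (¬p2 ∧ p3)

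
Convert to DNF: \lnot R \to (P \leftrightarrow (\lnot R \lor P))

\lnot R \to (P \leftrightarrow (\lnot R \lor P))
≡ \lnot \lnot R \lor (P \leftrightarrow (\lnot R \lor P))   (eliminate \to)
≡ \lnot \lnot R \lor ((P \to (\lnot R \lor P)) \land ((\lnot R \lor P) \to P))   (eliminate \leftrightarrow)
≡ \lnot \lnot R \lor ((\lnot P \lor \lnot R \lor P) \land ((\lnot R \lor P) \to P))   (eliminate \to)
≡ \lnot \lnot R \lor ((\lnot P \lor \lnot R \lor P) \land (\lnot (\lnot R \lor P) \lor P))   (eliminate \to)
≡ R \lor ((\lnot P \lor \lnot R \lor P) \land (\lnot (\lnot R \lor P) \lor P))   (double negation)
≡ R \lor ((\lnot P \lor \lnot R \lor P) \land ((\lnot \lnot R \land \lnot P) \lor P))   (De Morgan)
≡ R \lor ((\lnot P \lor \lnot R \lor P) \land ((R \land \lnot P) \lor P))   (double negation)
≡ R \lor (\lnot P \land R \land \lnot P) \lor (\lnot P \land P) \lor (\lnot R \land R \land \lnot P) \lor (\lnot R \land P) \lor (P \land R \land \lnot P) \lor (P \land P)   (distribute \land over \lor)
≡ R \lor P   (simplify)

R \lor P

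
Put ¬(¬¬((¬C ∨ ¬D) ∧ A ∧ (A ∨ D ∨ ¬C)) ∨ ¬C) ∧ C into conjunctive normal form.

(D ∨ ¬A) ∧ C

¬(¬¬((¬C ∨ ¬D) ∧ A ∧ (A ∨ D ∨ ¬C)) ∨ ¬C) ∧ C
= ¬¬¬((¬C ∨ ¬D) ∧ A ∧ (A ∨ D ∨ ¬C)) ∧ ¬¬C ∧ C   (De Morgan)
= ¬((¬C ∨ ¬D) ∧ A ∧ (A ∨ D ∨ ¬C)) ∧ ¬¬C ∧ C   (double negation)
= (¬(¬C ∨ ¬D) ∨ ¬A ∨ ¬(A ∨ D ∨ ¬C)) ∧ ¬¬C ∧ C   (De Morgan)
= ((¬¬C ∧ ¬¬D) ∨ ¬A ∨ ¬(A ∨ D ∨ ¬C)) ∧ ¬¬C ∧ C   (De Morgan)
= ((C ∧ ¬¬D) ∨ ¬A ∨ ¬(A ∨ D ∨ ¬C)) ∧ ¬¬C ∧ C   (double negation)
= ((C ∧ D) ∨ ¬A ∨ ¬(A ∨ D ∨ ¬C)) ∧ ¬¬C ∧ C   (double negation)
= ((C ∧ D) ∨ ¬A ∨ (¬A ∧ ¬D ∧ ¬¬C)) ∧ ¬¬C ∧ C   (De Morgan)
= ((C ∧ D) ∨ ¬A ∨ (¬A ∧ ¬D ∧ C)) ∧ ¬¬C ∧ C   (double negation)
= ((C ∧ D) ∨ ¬A ∨ (¬A ∧ ¬D ∧ C)) ∧ C ∧ C   (double negation)
= (C ∨ ¬A ∨ ¬A) ∧ (C ∨ ¬A ∨ ¬D) ∧ (C ∨ ¬A ∨ C) ∧ (D ∨ ¬A ∨ ¬A) ∧ (D ∨ ¬A ∨ ¬D) ∧ (D ∨ ¬A ∨ C) ∧ C ∧ C   (distribute ∨ over ∧)
= (D ∨ ¬A) ∧ C   (simplify)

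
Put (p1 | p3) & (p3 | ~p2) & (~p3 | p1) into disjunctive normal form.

(p1 | p3) & (p3 | ~p2) & (~p3 | p1)
⇔ (p1 & p3 & ~p3) | (p1 & p3 & p1) | (p1 & ~p2 & ~p3) | (p1 & ~p2 & p1) | (p3 & p3 & ~p3) | (p3 & p3 & p1) | (p3 & ~p2 & ~p3) | (p3 & ~p2 & p1)   [distribute & over |]
⇔ (p1 & p3) | (p1 & ~p2)   [simplify]

(p1 & p3) | (p1 & ~p2)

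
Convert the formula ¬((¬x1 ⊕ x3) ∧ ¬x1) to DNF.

x3 ∧ ¬x1 ∨ x1

¬((¬x1 ⊕ x3) ∧ ¬x1)
⇔ ¬((¬x1 ∧ ¬x3 ∨ ¬¬x1 ∧ x3) ∧ ¬x1)   [expand ⊕]
⇔ ¬(¬x1 ∧ ¬x3 ∨ ¬¬x1 ∧ x3) ∨ ¬¬x1   [De Morgan]
⇔ ¬(¬x1 ∧ ¬x3) ∧ ¬(¬¬x1 ∧ x3) ∨ ¬¬x1   [De Morgan]
⇔ (¬¬x1 ∨ ¬¬x3) ∧ ¬(¬¬x1 ∧ x3) ∨ ¬¬x1   [De Morgan]
⇔ (x1 ∨ ¬¬x3) ∧ ¬(¬¬x1 ∧ x3) ∨ ¬¬x1   [double negation]
⇔ (x1 ∨ x3) ∧ ¬(¬¬x1 ∧ x3) ∨ ¬¬x1   [double negation]
⇔ (x1 ∨ x3) ∧ (¬¬¬x1 ∨ ¬x3) ∨ ¬¬x1   [De Morgan]
⇔ (x1 ∨ x3) ∧ (¬x1 ∨ ¬x3) ∨ ¬¬x1   [double negation]
⇔ (x1 ∨ x3) ∧ (¬x1 ∨ ¬x3) ∨ x1   [double negation]
⇔ x1 ∧ ¬x1 ∨ x1 ∧ ¬x3 ∨ x3 ∧ ¬x1 ∨ x3 ∧ ¬x3 ∨ x1   [distribute ∧ over ∨]
⇔ x3 ∧ ¬x1 ∨ x1   [simplify]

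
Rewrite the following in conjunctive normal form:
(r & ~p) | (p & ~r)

(r | p) & (~p | ~r)

(r & ~p) | (p & ~r)
= (r | p) & (r | ~r) & (~p | p) & (~p | ~r)   [distribute | over &]
= (r | p) & (~p | ~r)   [simplify]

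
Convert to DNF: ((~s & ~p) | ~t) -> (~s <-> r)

(s & t) | (p & t) | (s & ~r) | (r & ~s)

((~s & ~p) | ~t) -> (~s <-> r)
= ~((~s & ~p) | ~t) | (~s <-> r)   (eliminate ->)
= ~((~s & ~p) | ~t) | ((~s -> r) & (r -> ~s))   (eliminate <->)
= ~((~s & ~p) | ~t) | ((~~s | r) & (r -> ~s))   (eliminate ->)
= ~((~s & ~p) | ~t) | ((~~s | r) & (~r | ~s))   (eliminate ->)
= (~(~s & ~p) & ~~t) | ((~~s | r) & (~r | ~s))   (De Morgan)
= ((~~s | ~~p) & ~~t) | ((~~s | r) & (~r | ~s))   (De Morgan)
= ((s | ~~p) & ~~t) | ((~~s | r) & (~r | ~s))   (double negation)
= ((s | p) & ~~t) | ((~~s | r) & (~r | ~s))   (double negation)
= ((s | p) & t) | ((~~s | r) & (~r | ~s))   (double negation)
= ((s | p) & t) | ((s | r) & (~r | ~s))   (double negation)
= (s & t) | (p & t) | (s & ~r) | (s & ~s) | (r & ~r) | (r & ~s)   (distribute & over |)
= (s & t) | (p & t) | (s & ~r) | (r & ~s)   (simplify)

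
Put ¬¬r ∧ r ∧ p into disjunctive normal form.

¬¬r ∧ r ∧ p
≡ r ∧ r ∧ p   [double negation]
≡ r ∧ p   [simplify]

r ∧ p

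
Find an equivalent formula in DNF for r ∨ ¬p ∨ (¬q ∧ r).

r ∨ ¬p

r ∨ ¬p ∨ (¬q ∧ r)
⇔ r ∨ ¬p   [simplify]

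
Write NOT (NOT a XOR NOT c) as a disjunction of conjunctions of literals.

(a AND c) OR (NOT c AND NOT a)

NOT (NOT a XOR NOT c)
≡ NOT ((NOT a AND NOT NOT c) OR (NOT NOT a AND NOT c))   — expand XOR
≡ NOT (NOT a AND NOT NOT c) AND NOT (NOT NOT a AND NOT c)   — De Morgan
≡ (NOT NOT a OR NOT NOT NOT c) AND NOT (NOT NOT a AND NOT c)   — De Morgan
≡ (a OR NOT NOT NOT c) AND NOT (NOT NOT a AND NOT c)   — double negation
≡ (a OR NOT c) AND NOT (NOT NOT a AND NOT c)   — double negation
≡ (a OR NOT c) AND (NOT NOT NOT a OR NOT NOT c)   — De Morgan
≡ (a OR NOT c) AND (NOT a OR NOT NOT c)   — double negation
≡ (a OR NOT c) AND (NOT a OR c)   — double negation
≡ (a AND NOT a) OR (a AND c) OR (NOT c AND NOT a) OR (NOT c AND c)   — distribute AND over OR
≡ (a AND c) OR (NOT c AND NOT a)   — simplify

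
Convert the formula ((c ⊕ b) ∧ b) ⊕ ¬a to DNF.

((c ⊕ b) ∧ b) ⊕ ¬a
= ((c ⊕ b) ∧ b ∧ ¬¬a) ∨ (¬((c ⊕ b) ∧ b) ∧ ¬a)   (expand ⊕)
= (((c ∧ ¬b) ∨ (¬c ∧ b)) ∧ b ∧ ¬¬a) ∨ (¬((c ⊕ b) ∧ b) ∧ ¬a)   (expand ⊕)
= (((c ∧ ¬b) ∨ (¬c ∧ b)) ∧ b ∧ ¬¬a) ∨ (¬(((c ∧ ¬b) ∨ (¬c ∧ b)) ∧ b) ∧ ¬a)   (expand ⊕)
= (((c ∧ ¬b) ∨ (¬c ∧ b)) ∧ b ∧ a) ∨ (¬(((c ∧ ¬b) ∨ (¬c ∧ b)) ∧ b) ∧ ¬a)   (double negation)
= (((c ∧ ¬b) ∨ (¬c ∧ b)) ∧ b ∧ a) ∨ ((¬((c ∧ ¬b) ∨ (¬c ∧ b)) ∨ ¬b) ∧ ¬a)   (De Morgan)
= (((c ∧ ¬b) ∨ (¬c ∧ b)) ∧ b ∧ a) ∨ (((¬(c ∧ ¬b) ∧ ¬(¬c ∧ b)) ∨ ¬b) ∧ ¬a)   (De Morgan)
= (((c ∧ ¬b) ∨ (¬c ∧ b)) ∧ b ∧ a) ∨ ((((¬c ∨ ¬¬b) ∧ ¬(¬c ∧ b)) ∨ ¬b) ∧ ¬a)   (De Morgan)
= (((c ∧ ¬b) ∨ (¬c ∧ b)) ∧ b ∧ a) ∨ ((((¬c ∨ b) ∧ ¬(¬c ∧ b)) ∨ ¬b) ∧ ¬a)   (double negation)
= (((c ∧ ¬b) ∨ (¬c ∧ b)) ∧ b ∧ a) ∨ ((((¬c ∨ b) ∧ (¬¬c ∨ ¬b)) ∨ ¬b) ∧ ¬a)   (De Morgan)
= (((c ∧ ¬b) ∨ (¬c ∧ b)) ∧ b ∧ a) ∨ ((((¬c ∨ b) ∧ (c ∨ ¬b)) ∨ ¬b) ∧ ¬a)   (double negation)
= (c ∧ ¬b ∧ b ∧ a) ∨ (¬c ∧ b ∧ b ∧ a) ∨ (¬c ∧ c ∧ ¬a) ∨ (¬c ∧ ¬b ∧ ¬a) ∨ (b ∧ c ∧ ¬a) ∨ (b ∧ ¬b ∧ ¬a) ∨ (¬b ∧ ¬a)   (distribute ∧ over ∨)
= (¬c ∧ b ∧ a) ∨ (b ∧ c ∧ ¬a) ∨ (¬b ∧ ¬a)   (simplify)

(¬c ∧ b ∧ a) ∨ (b ∧ c ∧ ¬a) ∨ (¬b ∧ ¬a)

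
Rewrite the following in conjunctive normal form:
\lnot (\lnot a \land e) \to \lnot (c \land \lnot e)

\lnot (\lnot a \land e) \to \lnot (c \land \lnot e)
≡ \lnot \lnot (\lnot a \land e) \lor \lnot (c \land \lnot e)   [eliminate \to]
≡ (\lnot a \land e) \lor \lnot (c \land \lnot e)   [double negation]
≡ (\lnot a \land e) \lor \lnot c \lor \lnot \lnot e   [De Morgan]
≡ (\lnot a \land e) \lor \lnot c \lor e   [double negation]
≡ (\lnot a \lor \lnot c \lor e) \land (e \lor \lnot c \lor e)   [distribute \lor over \land]
≡ e \lor \lnot c   [simplify]

e \lor \lnot c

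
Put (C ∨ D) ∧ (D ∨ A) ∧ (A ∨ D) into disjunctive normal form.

C ∧ A ∨ D

(C ∨ D) ∧ (D ∨ A) ∧ (A ∨ D)
= C ∧ D ∧ A ∨ C ∧ D ∧ D ∨ C ∧ A ∧ A ∨ C ∧ A ∧ D ∨ D ∧ D ∧ A ∨ D ∧ D ∧ D ∨ D ∧ A ∧ A ∨ D ∧ A ∧ D   (distribute ∧ over ∨)
= C ∧ A ∨ D   (simplify)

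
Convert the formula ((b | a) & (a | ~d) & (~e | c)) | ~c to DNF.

((b | a) & (a | ~d) & (~e | c)) | ~c
≡ (b & a & ~e) | (b & a & c) | (b & ~d & ~e) | (b & ~d & c) | (a & a & ~e) | (a & a & c) | (a & ~d & ~e) | (a & ~d & c) | ~c   — distribute & over |
≡ (b & ~d & ~e) | (b & ~d & c) | (a & ~e) | (a & c) | ~c   — simplify

(b & ~d & ~e) | (b & ~d & c) | (a & ~e) | (a & c) | ~c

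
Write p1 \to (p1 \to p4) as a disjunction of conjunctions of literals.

\lnot p1 \lor p4

p1 \to (p1 \to p4)
≡ \lnot p1 \lor (p1 \to p4)   [eliminate \to]
≡ \lnot p1 \lor \lnot p1 \lor p4   [eliminate \to]
≡ \lnot p1 \lor p4   [simplify]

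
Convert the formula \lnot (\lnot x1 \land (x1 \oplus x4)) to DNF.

\lnot (\lnot x1 \land (x1 \oplus x4))
⇔ \lnot (\lnot x1 \land (x1 \land \lnot x4 \lor \lnot x1 \land x4))   [expand \oplus]
⇔ \lnot \lnot x1 \lor \lnot (x1 \land \lnot x4 \lor \lnot x1 \land x4)   [De Morgan]
⇔ x1 \lor \lnot (x1 \land \lnot x4 \lor \lnot x1 \land x4)   [double negation]
⇔ x1 \lor \lnot (x1 \land \lnot x4) \land \lnot (\lnot x1 \land x4)   [De Morgan]
⇔ x1 \lor (\lnot x1 \lor \lnot \lnot x4) \land \lnot (\lnot x1 \land x4)   [De Morgan]
⇔ x1 \lor (\lnot x1 \lor x4) \land \lnot (\lnot x1 \land x4)   [double negation]
⇔ x1 \lor (\lnot x1 \lor x4) \land (\lnot \lnot x1 \lor \lnot x4)   [De Morgan]
⇔ x1 \lor (\lnot x1 \lor x4) \land (x1 \lor \lnot x4)   [double negation]
⇔ x1 \lor \lnot x1 \land x1 \lor \lnot x1 \land \lnot x4 \lor x4 \land x1 \lor x4 \land \lnot x4   [distribute \land over \lor]
⇔ x1 \lor \lnot x1 \land \lnot x4   [simplify]

x1 \lor \lnot x1 \land \lnot x4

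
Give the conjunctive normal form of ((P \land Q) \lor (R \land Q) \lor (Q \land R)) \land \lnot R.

((P \land Q) \lor (R \land Q) \lor (Q \land R)) \land \lnot R
≡ (P \lor R \lor Q) \land (P \lor R \lor R) \land (P \lor Q \lor Q) \land (P \lor Q \lor R) \land (Q \lor R \lor Q) \land (Q \lor R \lor R) \land (Q \lor Q \lor Q) \land (Q \lor Q \lor R) \land \lnot R   [distribute \lor over \land]
≡ (P \lor R) \land Q \land \lnot R   [simplify]

(P \lor R) \land Q \land \lnot R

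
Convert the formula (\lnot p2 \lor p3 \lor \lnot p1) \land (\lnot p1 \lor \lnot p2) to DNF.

(\lnot p2 \lor p3 \lor \lnot p1) \land (\lnot p1 \lor \lnot p2)
≡ (\lnot p2 \land \lnot p1) \lor (\lnot p2 \land \lnot p2) \lor (p3 \land \lnot p1) \lor (p3 \land \lnot p2) \lor (\lnot p1 \land \lnot p1) \lor (\lnot p1 \land \lnot p2)   [distribute \land over \lor]
≡ \lnot p2 \lor \lnot p1   [simplify]

\lnot p2 \lor \lnot p1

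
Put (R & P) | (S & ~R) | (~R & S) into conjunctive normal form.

(R & P) | (S & ~R) | (~R & S)
≡ (R | S | ~R) & (R | S | S) & (R | ~R | ~R) & (R | ~R | S) & (P | S | ~R) & (P | S | S) & (P | ~R | ~R) & (P | ~R | S)
≡ (R | S) & (P | S) & (P | ~R)

(R | S) & (P | S) & (P | ~R)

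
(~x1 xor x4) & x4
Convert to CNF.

(x1 | ~x4) & x4

(~x1 xor x4) & x4
= (~x1 | x4) & ~(~x1 & x4) & x4   [expand xor]
= (~x1 | x4) & (~~x1 | ~x4) & x4   [De Morgan]
= (~x1 | x4) & (x1 | ~x4) & x4   [double negation]
= (x1 | ~x4) & x4   [simplify]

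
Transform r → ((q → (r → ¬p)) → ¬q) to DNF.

¬r ∨ (q ∧ r ∧ p) ∨ ¬q

r → ((q → (r → ¬p)) → ¬q)
≡ ¬r ∨ ((q → (r → ¬p)) → ¬q)   [eliminate →]
≡ ¬r ∨ ¬(q → (r → ¬p)) ∨ ¬q   [eliminate →]
≡ ¬r ∨ ¬(¬q ∨ (r → ¬p)) ∨ ¬q   [eliminate →]
≡ ¬r ∨ ¬(¬q ∨ ¬r ∨ ¬p) ∨ ¬q   [eliminate →]
≡ ¬r ∨ (¬¬q ∧ ¬¬r ∧ ¬¬p) ∨ ¬q   [De Morgan]
≡ ¬r ∨ (q ∧ ¬¬r ∧ ¬¬p) ∨ ¬q   [double negation]
≡ ¬r ∨ (q ∧ r ∧ ¬¬p) ∨ ¬q   [double negation]
≡ ¬r ∨ (q ∧ r ∧ p) ∨ ¬q   [double negation]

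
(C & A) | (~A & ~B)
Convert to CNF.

(C & A) | (~A & ~B)
≡ (C | ~A) & (C | ~B) & (A | ~A) & (A | ~B)   (distribute | over &)
≡ (C | ~A) & (C | ~B) & (A | ~B)   (simplify)

(C | ~A) & (C | ~B) & (A | ~B)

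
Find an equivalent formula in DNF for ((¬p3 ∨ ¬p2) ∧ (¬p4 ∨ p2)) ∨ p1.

(¬p3 ∧ ¬p4) ∨ (¬p3 ∧ p2) ∨ (¬p2 ∧ ¬p4) ∨ p1

((¬p3 ∨ ¬p2) ∧ (¬p4 ∨ p2)) ∨ p1
⇔ (¬p3 ∧ ¬p4) ∨ (¬p3 ∧ p2) ∨ (¬p2 ∧ ¬p4) ∨ (¬p2 ∧ p2) ∨ p1   (distribute ∧ over ∨)
⇔ (¬p3 ∧ ¬p4) ∨ (¬p3 ∧ p2) ∨ (¬p2 ∧ ¬p4) ∨ p1   (simplify)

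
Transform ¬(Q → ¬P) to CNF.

¬(Q → ¬P)
⇔ ¬(¬Q ∨ ¬P)
⇔ ¬¬Q ∧ ¬¬P
⇔ Q ∧ ¬¬P
⇔ Q ∧ P

Q ∧ P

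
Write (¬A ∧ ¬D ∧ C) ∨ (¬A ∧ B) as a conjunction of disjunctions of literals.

¬A ∧ (¬D ∨ B) ∧ (C ∨ B)

(¬A ∧ ¬D ∧ C) ∨ (¬A ∧ B)
≡ (¬A ∨ ¬A) ∧ (¬A ∨ B) ∧ (¬D ∨ ¬A) ∧ (¬D ∨ B) ∧ (C ∨ ¬A) ∧ (C ∨ B)   [distribute ∨ over ∧]
≡ ¬A ∧ (¬D ∨ B) ∧ (C ∨ B)   [simplify]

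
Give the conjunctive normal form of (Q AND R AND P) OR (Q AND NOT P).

(Q AND R AND P) OR (Q AND NOT P)
⇔ (Q OR Q) AND (Q OR NOT P) AND (R OR Q) AND (R OR NOT P) AND (P OR Q) AND (P OR NOT P)   — distribute OR over AND
⇔ Q AND (R OR NOT P)   — simplify

Q AND (R OR NOT P)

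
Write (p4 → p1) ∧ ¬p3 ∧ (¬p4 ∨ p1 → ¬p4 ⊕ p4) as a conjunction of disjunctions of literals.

(p4 → p1) ∧ ¬p3 ∧ (¬p4 ∨ p1 → ¬p4 ⊕ p4)
⇔ (¬p4 ∨ p1) ∧ ¬p3 ∧ (¬p4 ∨ p1 → ¬p4 ⊕ p4)   — eliminate →
⇔ (¬p4 ∨ p1) ∧ ¬p3 ∧ (¬(¬p4 ∨ p1) ∨ (¬p4 ⊕ p4))   — eliminate →
⇔ (¬p4 ∨ p1) ∧ ¬p3 ∧ (¬(¬p4 ∨ p1) ∨ (¬p4 ∨ p4) ∧ ¬(¬p4 ∧ p4))   — expand ⊕
⇔ (¬p4 ∨ p1) ∧ ¬p3 ∧ (¬¬p4 ∧ ¬p1 ∨ (¬p4 ∨ p4) ∧ ¬(¬p4 ∧ p4))   — De Morgan
⇔ (¬p4 ∨ p1) ∧ ¬p3 ∧ (p4 ∧ ¬p1 ∨ (¬p4 ∨ p4) ∧ ¬(¬p4 ∧ p4))   — double negation
⇔ (¬p4 ∨ p1) ∧ ¬p3 ∧ (p4 ∧ ¬p1 ∨ (¬p4 ∨ p4) ∧ (¬¬p4 ∨ ¬p4))   — De Morgan
⇔ (¬p4 ∨ p1) ∧ ¬p3 ∧ (p4 ∧ ¬p1 ∨ (¬p4 ∨ p4) ∧ (p4 ∨ ¬p4))   — double negation
⇔ (¬p4 ∨ p1) ∧ ¬p3 ∧ (p4 ∨ ¬p4 ∨ p4) ∧ (p4 ∨ p4 ∨ ¬p4) ∧ (¬p1 ∨ ¬p4 ∨ p4) ∧ (¬p1 ∨ p4 ∨ ¬p4)   — distribute ∨ over ∧
⇔ (¬p4 ∨ p1) ∧ ¬p3   — simplify

(¬p4 ∨ p1) ∧ ¬p3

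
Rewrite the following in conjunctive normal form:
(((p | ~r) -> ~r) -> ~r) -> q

(((p | ~r) -> ~r) -> ~r) -> q
= ~(((p | ~r) -> ~r) -> ~r) | q
= ~(~((p | ~r) -> ~r) | ~r) | q
= ~(~(~(p | ~r) | ~r) | ~r) | q
= (~~(~(p | ~r) | ~r) & ~~r) | q
= ((~(p | ~r) | ~r) & ~~r) | q
= (((~p & ~~r) | ~r) & ~~r) | q
= (((~p & r) | ~r) & ~~r) | q
= (((~p & r) | ~r) & r) | q
= (~p | ~r | q) & (r | ~r | q) & (r | q)
= (~p | ~r | q) & (r | q)

(~p | ~r | q) & (r | q)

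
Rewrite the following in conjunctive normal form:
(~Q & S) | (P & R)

(~Q | P) & (~Q | R) & (S | P) & (S | R)

(~Q & S) | (P & R)
≡ (~Q | P) & (~Q | R) & (S | P) & (S | R)   [distribute | over &]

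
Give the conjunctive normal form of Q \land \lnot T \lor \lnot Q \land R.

Q \land \lnot T \lor \lnot Q \land R
⇔ (Q \lor \lnot Q) \land (Q \lor R) \land (\lnot T \lor \lnot Q) \land (\lnot T \lor R)   (distribute \lor over \land)
⇔ (Q \lor R) \land (\lnot T \lor \lnot Q) \land (\lnot T \lor R)   (simplify)

(Q \lor R) \land (\lnot T \lor \lnot Q) \land (\lnot T \lor R)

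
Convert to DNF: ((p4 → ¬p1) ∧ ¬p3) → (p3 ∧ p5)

((p4 → ¬p1) ∧ ¬p3) → (p3 ∧ p5)
≡ ¬((p4 → ¬p1) ∧ ¬p3) ∨ (p3 ∧ p5)   — eliminate →
≡ ¬((¬p4 ∨ ¬p1) ∧ ¬p3) ∨ (p3 ∧ p5)   — eliminate →
≡ ¬(¬p4 ∨ ¬p1) ∨ ¬¬p3 ∨ (p3 ∧ p5)   — De Morgan
≡ (¬¬p4 ∧ ¬¬p1) ∨ ¬¬p3 ∨ (p3 ∧ p5)   — De Morgan
≡ (p4 ∧ ¬¬p1) ∨ ¬¬p3 ∨ (p3 ∧ p5)   — double negation
≡ (p4 ∧ p1) ∨ ¬¬p3 ∨ (p3 ∧ p5)   — double negation
≡ (p4 ∧ p1) ∨ p3 ∨ (p3 ∧ p5)   — double negation
≡ (p4 ∧ p1) ∨ p3   — simplify

(p4 ∧ p1) ∨ p3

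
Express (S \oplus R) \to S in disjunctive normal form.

(\lnot S \land \lnot R) \lor S

(S \oplus R) \to S
⇔ \lnot (S \oplus R) \lor S   [eliminate \to]
⇔ \lnot ((S \land \lnot R) \lor (\lnot S \land R)) \lor S   [expand \oplus]
⇔ (\lnot (S \land \lnot R) \land \lnot (\lnot S \land R)) \lor S   [De Morgan]
⇔ ((\lnot S \lor \lnot \lnot R) \land \lnot (\lnot S \land R)) \lor S   [De Morgan]
⇔ ((\lnot S \lor R) \land \lnot (\lnot S \land R)) \lor S   [double negation]
⇔ ((\lnot S \lor R) \land (\lnot \lnot S \lor \lnot R)) \lor S   [De Morgan]
⇔ ((\lnot S \lor R) \land (S \lor \lnot R)) \lor S   [double negation]
⇔ (\lnot S \land S) \lor (\lnot S \land \lnot R) \lor (R \land S) \lor (R \land \lnot R) \lor S   [distribute \land over \lor]
⇔ (\lnot S \land \lnot R) \lor S   [simplify]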